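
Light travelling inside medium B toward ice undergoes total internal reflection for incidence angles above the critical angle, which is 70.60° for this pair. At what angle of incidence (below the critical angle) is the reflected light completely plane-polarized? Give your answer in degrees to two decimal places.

θ_B ≈ 43.33°

sin θ_c = n₂/n₁, so n₂/n₁ = sin 70.60° = 0.9432.
Brewster: tan θ_B = n₂/n₁ = 0.9432.
θ_B = arctan(0.9432) = 43.33°.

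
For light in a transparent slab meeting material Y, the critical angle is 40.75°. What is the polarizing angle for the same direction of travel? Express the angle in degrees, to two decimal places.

θ_B ≈ 33.13°

At the critical angle sin θ_c = n₂/n₁, giving n₂/n₁ = sin 40.75° = 0.6528.
Then tan θ_B = n₂/n₁ = 0.6528, so θ_B = arctan 0.6528 = 33.13°.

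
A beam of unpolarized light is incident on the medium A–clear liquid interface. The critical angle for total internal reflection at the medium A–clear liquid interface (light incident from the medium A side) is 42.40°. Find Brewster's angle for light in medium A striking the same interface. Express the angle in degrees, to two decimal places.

θ_B ≈ 33.99°

n₂/n₁ = sin θ_c = sin 42.40° = 0.6743.
tan θ_B equals the same ratio, so θ_B = arctan(0.6743) = 33.99°.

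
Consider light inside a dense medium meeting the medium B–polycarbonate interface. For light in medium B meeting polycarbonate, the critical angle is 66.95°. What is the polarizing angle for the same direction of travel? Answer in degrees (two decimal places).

sin θ_c = n₂/n₁, so n₂/n₁ = sin 66.95° = 0.9202.
Brewster: tan θ_B = n₂/n₁ = 0.9202.
θ_B = arctan(0.9202) = 42.62°.

θ_B ≈ 42.62°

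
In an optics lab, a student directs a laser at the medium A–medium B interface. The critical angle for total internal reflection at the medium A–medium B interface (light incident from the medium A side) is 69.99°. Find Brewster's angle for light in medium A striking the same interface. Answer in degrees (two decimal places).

θ_B ≈ 43.22°

n₂/n₁ = sin θ_c = sin 69.99° = 0.9396.
tan θ_B equals the same ratio, so θ_B = arctan(0.9396) = 43.22°.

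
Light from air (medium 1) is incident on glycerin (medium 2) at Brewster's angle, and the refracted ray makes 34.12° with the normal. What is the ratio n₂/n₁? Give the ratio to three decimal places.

n₂/n₁ ≈ 1.476

θ_B + θ_t = 90°, so θ_B = 90° − 34.12° = 55.88°.
Then n₂/n₁ = tan θ_B = tan 55.88° = 1.476.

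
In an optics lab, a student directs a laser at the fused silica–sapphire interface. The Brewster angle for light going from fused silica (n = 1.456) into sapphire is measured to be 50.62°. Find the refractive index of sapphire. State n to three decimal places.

n ≈ 1.774

Brewster's law: tan θ_B = n₂/n₁ (light incident in fused silica, refracted into sapphire).
n₂ = n₁ tan θ_B = 1.456 × tan 50.62° = 1.774.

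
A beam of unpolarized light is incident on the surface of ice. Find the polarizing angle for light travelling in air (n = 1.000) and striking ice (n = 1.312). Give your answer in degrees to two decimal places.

θ_B ≈ 52.69°

Here n₂/n₁ = 1.312/1.000 = 1.3120, and Brewster's law gives tan θ_B = n₂/n₁.
θ_B = arctan(1.3120) = 52.69°.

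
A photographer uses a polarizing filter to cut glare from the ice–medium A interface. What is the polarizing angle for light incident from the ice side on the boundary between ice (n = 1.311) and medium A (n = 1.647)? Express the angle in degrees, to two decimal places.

Brewster's condition: tan θ_B = n₂/n₁ = 1.647/1.311 = 1.2563.
So θ_B = arctan 1.2563 = 51.48°.

θ_B ≈ 51.48°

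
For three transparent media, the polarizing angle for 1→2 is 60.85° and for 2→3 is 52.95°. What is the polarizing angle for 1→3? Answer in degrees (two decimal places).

θ_B ≈ 67.17°

Each Brewster angle gives a ratio: n₂/n₁ = tan 60.85° = 1.7930, n₃/n₂ = tan 52.95° = 1.3246.
n₃/n₁ = 2.3750. Then tan θ_B(1→3) = n₃/n₁, so θ_B(1→3) = arctan(2.3750) = 67.17°.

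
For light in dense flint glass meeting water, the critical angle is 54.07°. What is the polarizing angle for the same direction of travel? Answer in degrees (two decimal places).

At the critical angle sin θ_c = n₂/n₁, giving n₂/n₁ = sin 54.07° = 0.8097.
Then tan θ_B = n₂/n₁ = 0.8097, so θ_B = arctan 0.8097 = 39.00°.

θ_B ≈ 39.00°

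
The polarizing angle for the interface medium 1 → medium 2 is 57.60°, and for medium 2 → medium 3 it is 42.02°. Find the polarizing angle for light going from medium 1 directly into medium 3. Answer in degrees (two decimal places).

tan θ_B(1→2) = n₂/n₁ = tan 57.60° = 1.5757.
tan θ_B(2→3) = n₃/n₂ = tan 42.02° = 0.9010.
n₃/n₁ = 1.4198. Then tan θ_B(1→3) = n₃/n₁, so θ_B(1→3) = arctan(1.4198) = 54.84°.

θ_B ≈ 54.84°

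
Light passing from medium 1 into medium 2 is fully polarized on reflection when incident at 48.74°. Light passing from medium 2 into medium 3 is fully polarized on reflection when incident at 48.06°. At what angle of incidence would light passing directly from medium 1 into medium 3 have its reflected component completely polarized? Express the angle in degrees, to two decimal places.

θ_B ≈ 51.75°

tan θ_B(1→2) = n₂/n₁ = tan 48.74° = 1.1399.
tan θ_B(2→3) = n₃/n₂ = tan 48.06° = 1.1130.
So n₃/n₁ = (n₂/n₁)(n₃/n₂) = 1.1399 × 1.1130 = 1.2686.
θ_B(1→3) = arctan(1.2686) = 51.75°.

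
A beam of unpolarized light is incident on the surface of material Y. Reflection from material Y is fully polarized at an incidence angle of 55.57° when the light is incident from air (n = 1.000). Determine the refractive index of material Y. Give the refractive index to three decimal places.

n ≈ 1.459

Full polarization of the reflected beam means tan θ_B = n₂/n₁, where n₁ is the incident medium (air).
n₂ = n₁ tan θ_B = 1.000 × tan 55.57° = 1.459.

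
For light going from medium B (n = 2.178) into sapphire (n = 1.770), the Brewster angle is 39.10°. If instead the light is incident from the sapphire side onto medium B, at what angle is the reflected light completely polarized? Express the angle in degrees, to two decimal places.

θ_B' ≈ 50.90°

Reversing the direction swaps n₁ and n₂, so tan θ_B' = 1/tan θ_B and θ_B' = 90° − θ_B.
Hence θ_B' = 90° − 39.10° = 50.90°.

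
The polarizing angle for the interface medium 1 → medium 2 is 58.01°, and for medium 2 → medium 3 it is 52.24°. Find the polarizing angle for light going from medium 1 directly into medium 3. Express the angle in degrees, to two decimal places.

tan θ_B(1→2) = n₂/n₁ = tan 58.01° = 1.6010.
tan θ_B(2→3) = n₃/n₂ = tan 52.24° = 1.2911.
n₃/n₁ = 2.0669. Then tan θ_B(1→3) = n₃/n₁, so θ_B(1→3) = arctan(2.0669) = 64.18°.

θ_B ≈ 64.18°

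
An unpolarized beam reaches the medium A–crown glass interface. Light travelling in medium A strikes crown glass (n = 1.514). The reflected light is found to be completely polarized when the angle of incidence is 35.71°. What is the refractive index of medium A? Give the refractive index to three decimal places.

Full polarization of the reflected beam means tan θ_B = n₂/n₁, where n₁ is the incident medium (medium A).
n₁ = n₂ / tan θ_B = 1.514 / tan 35.71° = 2.106.

n ≈ 2.106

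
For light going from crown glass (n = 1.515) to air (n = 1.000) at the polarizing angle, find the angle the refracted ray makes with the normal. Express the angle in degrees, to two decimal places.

tan θ_B = n₂/n₁ = 1.000/1.515 = 0.6601, so θ_B = 33.43°.
Since θ_B + θ_t = 90° at Brewster incidence, θ_t = 90° − 33.43° = 56.57°.

θ_t ≈ 56.57°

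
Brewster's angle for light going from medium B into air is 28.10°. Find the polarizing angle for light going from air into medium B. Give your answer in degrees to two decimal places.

θ_B' ≈ 61.90°

Reversing the direction swaps n₁ and n₂, so tan θ_B' = 1/tan θ_B and θ_B' = 90° − θ_B.
Hence θ_B' = 90° − 28.10° = 61.90°.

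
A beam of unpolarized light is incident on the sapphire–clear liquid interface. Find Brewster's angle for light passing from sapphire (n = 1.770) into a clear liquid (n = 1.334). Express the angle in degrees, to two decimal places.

θ_B ≈ 37.00°

Brewster's condition: tan θ_B = n₂/n₁ = 1.334/1.770 = 0.7537. Taking the arctangent, θ_B = 37.00°.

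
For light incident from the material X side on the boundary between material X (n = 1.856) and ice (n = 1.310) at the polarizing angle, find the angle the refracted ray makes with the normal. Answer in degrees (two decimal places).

tan θ_B = n₂/n₁ = 1.310/1.856 = 0.7058, so θ_B = 35.22°.
At Brewster's angle the reflected and refracted rays are perpendicular, so θ_t = 90° − θ_B = 90° − 35.22° = 54.78°.

θ_t ≈ 54.78°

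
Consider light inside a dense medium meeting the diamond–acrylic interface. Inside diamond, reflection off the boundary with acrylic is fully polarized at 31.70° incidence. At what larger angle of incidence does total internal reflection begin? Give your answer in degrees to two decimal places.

θ_c ≈ 38.14°

n₂/n₁ = tan 31.70° = 0.6176; the critical angle satisfies sin θ_c = n₂/n₁.
θ_c = arcsin(0.6176) = 38.14°.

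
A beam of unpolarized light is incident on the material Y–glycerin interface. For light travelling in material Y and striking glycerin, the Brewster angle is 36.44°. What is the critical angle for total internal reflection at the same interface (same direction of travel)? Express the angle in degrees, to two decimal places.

θ_c ≈ 47.59°

n₂/n₁ = tan 36.44° = 0.7383; the critical angle satisfies sin θ_c = n₂/n₁.
θ_c = arcsin(0.7383) = 47.59°.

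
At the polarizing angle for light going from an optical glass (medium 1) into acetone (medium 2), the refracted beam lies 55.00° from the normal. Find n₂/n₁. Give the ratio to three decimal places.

n₂/n₁ ≈ 0.700

θ_B + θ_t = 90°, so θ_B = 90° − 55.00° = 35.00°.
Then n₂/n₁ = tan θ_B = tan 35.00° = 0.700.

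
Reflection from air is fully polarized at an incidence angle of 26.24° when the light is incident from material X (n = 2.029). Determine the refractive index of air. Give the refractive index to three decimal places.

n ≈ 1.000

Brewster's law: tan θ_B = n₂/n₁ (light incident in material X, refracted into air).
n₂ = n₁ tan θ_B = 2.029 × tan 26.24° = 1.000.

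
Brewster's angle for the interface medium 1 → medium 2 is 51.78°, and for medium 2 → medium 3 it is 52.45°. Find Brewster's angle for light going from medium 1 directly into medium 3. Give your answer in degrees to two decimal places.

tan θ_B(1→2) = n₂/n₁ = tan 51.78° = 1.2699.
tan θ_B(2→3) = n₃/n₂ = tan 52.45° = 1.3009.
So n₃/n₁ = (n₂/n₁)(n₃/n₂) = 1.2699 × 1.3009 = 1.6519.
θ_B(1→3) = arctan(1.6519) = 58.81°.

θ_B ≈ 58.81°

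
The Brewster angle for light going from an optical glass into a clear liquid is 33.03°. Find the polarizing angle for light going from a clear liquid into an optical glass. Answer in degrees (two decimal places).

θ_B' ≈ 56.97°

The two Brewster angles are complementary: θ_B' = 90° − θ_B = 90° − 33.03° = 56.97°.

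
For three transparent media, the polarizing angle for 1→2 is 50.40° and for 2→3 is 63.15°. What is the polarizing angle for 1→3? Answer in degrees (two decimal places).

θ_B ≈ 67.28°

Each Brewster angle gives a ratio: n₂/n₁ = tan 50.40° = 1.2088, n₃/n₂ = tan 63.15° = 1.9754.
Multiplying, n₃/n₁ = 1.2088 × 1.9754 = 2.3878, and θ_B(1→3) = arctan 2.3878 = 67.28°.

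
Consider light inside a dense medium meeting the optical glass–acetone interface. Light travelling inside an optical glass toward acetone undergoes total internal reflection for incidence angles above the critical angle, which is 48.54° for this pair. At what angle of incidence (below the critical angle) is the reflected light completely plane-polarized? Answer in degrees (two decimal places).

At the critical angle sin θ_c = n₂/n₁, giving n₂/n₁ = sin 48.54° = 0.7494.
Then tan θ_B = n₂/n₁ = 0.7494, so θ_B = arctan 0.7494 = 36.85°.

θ_B ≈ 36.85°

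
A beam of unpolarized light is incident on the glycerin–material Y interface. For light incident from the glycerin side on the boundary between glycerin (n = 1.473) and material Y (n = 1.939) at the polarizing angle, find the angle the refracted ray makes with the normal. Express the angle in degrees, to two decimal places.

θ_t ≈ 37.22°

θ_B = arctan(n₂/n₁) = arctan(1.939/1.473) = 52.78°.
The refracted ray is perpendicular to the reflected ray, so θ_t = 90° − θ_B = 37.22°.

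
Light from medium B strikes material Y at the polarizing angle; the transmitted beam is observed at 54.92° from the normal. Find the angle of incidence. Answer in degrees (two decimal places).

Brewster's condition makes the reflected and refracted beams perpendicular: θ_B + θ_t = 90°.
θ_B = 90° − 54.92° = 35.08°.

θ_B ≈ 35.08°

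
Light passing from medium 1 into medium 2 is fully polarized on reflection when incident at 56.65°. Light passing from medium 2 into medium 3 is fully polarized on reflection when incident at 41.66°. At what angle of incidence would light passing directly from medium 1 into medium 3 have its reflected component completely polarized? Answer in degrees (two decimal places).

n₂/n₁ = tan 56.65° = 1.5195 and n₃/n₂ = tan 41.66° = 0.8897.
So n₃/n₁ = (n₂/n₁)(n₃/n₂) = 1.5195 × 0.8897 = 1.3519.
θ_B(1→3) = arctan(1.3519) = 53.51°.

θ_B ≈ 53.51°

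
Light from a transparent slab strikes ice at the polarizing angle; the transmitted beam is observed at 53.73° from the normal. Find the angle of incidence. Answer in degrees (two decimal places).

At Brewster's angle the reflected and refracted rays are perpendicular, so θ_B + θ_t = 90°.
θ_B = 90° − 53.73° = 36.27°.

θ_B ≈ 36.27°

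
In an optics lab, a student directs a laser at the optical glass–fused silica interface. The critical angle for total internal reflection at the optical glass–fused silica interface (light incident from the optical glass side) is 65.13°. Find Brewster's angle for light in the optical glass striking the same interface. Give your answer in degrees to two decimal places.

θ_B ≈ 42.22°

n₂/n₁ = sin θ_c = sin 65.13° = 0.9073.
tan θ_B equals the same ratio, so θ_B = arctan(0.9073) = 42.22°.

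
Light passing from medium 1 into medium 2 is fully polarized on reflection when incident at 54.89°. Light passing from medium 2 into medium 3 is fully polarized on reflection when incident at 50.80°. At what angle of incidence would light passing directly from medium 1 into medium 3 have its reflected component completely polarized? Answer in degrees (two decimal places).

tan θ_B(1→2) = n₂/n₁ = tan 54.89° = 1.4223.
tan θ_B(2→3) = n₃/n₂ = tan 50.80° = 1.2261.
Multiplying, n₃/n₁ = 1.4223 × 1.2261 = 1.7439, and θ_B(1→3) = arctan 1.7439 = 60.17°.

θ_B ≈ 60.17°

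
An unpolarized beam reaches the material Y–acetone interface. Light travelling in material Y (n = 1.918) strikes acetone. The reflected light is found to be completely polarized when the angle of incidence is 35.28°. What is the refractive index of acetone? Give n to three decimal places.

Full polarization of the reflected beam means tan θ_B = n₂/n₁, where n₁ is the incident medium (material Y).
n₂ = n₁ tan θ_B = 1.918 × tan 35.28° = 1.357.

n ≈ 1.357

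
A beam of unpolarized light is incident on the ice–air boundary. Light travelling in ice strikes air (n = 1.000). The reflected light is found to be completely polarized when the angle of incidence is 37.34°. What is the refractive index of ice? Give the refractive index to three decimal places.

At Brewster's angle, tan θ_B = n₂/n₁ with n₁ on the incident side (ice) and n₂ on the transmitted side (air).
n₁ = n₂ / tan θ_B = 1.000 / tan 37.34° = 1.311.

n ≈ 1.311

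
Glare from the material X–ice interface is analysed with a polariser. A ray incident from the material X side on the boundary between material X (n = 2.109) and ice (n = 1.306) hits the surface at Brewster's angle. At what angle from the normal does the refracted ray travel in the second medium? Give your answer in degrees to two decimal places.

θ_t ≈ 58.23°

tan θ_B = n₂/n₁ = 1.306/2.109 = 0.6193, so θ_B = 31.77°.
At Brewster's angle the reflected and refracted rays are perpendicular, so θ_t = 90° − θ_B = 90° − 31.77° = 58.23°.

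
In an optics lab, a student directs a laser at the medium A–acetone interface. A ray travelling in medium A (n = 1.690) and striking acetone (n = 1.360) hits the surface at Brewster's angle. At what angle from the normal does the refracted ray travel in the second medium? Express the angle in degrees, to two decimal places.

First find Brewster's angle: tan θ_B = 1.360/1.690 = 0.8047, giving θ_B = 38.82°.
Since θ_B + θ_t = 90° at Brewster incidence, θ_t = 90° − 38.82° = 51.18°.

θ_t ≈ 51.18°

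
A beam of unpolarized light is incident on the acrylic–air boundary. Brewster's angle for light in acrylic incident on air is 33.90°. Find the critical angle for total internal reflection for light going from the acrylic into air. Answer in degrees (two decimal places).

θ_c ≈ 42.22°

n₂/n₁ = tan 33.90° = 0.6720; the critical angle satisfies sin θ_c = n₂/n₁.
θ_c = arcsin(0.6720) = 42.22°.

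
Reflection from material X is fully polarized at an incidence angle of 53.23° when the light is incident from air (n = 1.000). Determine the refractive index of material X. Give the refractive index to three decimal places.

n ≈ 1.338

Full polarization of the reflected beam means tan θ_B = n₂/n₁, where n₁ is the incident medium (air).
n₂ = n₁ tan θ_B = 1.000 × tan 53.23° = 1.338.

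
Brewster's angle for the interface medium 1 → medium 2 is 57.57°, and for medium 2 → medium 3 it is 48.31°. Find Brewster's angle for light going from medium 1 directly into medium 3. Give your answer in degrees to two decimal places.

θ_B ≈ 60.50°

n₂/n₁ = tan 57.57° = 1.5739 and n₃/n₂ = tan 48.31° = 1.1228.
Multiplying, n₃/n₁ = 1.5739 × 1.1228 = 1.7672, and θ_B(1→3) = arctan 1.7672 = 60.50°.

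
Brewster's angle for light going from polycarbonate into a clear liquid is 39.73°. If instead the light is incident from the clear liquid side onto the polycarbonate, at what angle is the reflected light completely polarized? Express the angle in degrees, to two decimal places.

The two Brewster angles are complementary: θ_B' = 90° − θ_B = 90° − 39.73° = 50.27°.

θ_B' ≈ 50.27°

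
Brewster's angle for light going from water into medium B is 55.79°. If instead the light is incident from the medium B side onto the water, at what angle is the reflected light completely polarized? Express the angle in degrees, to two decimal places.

tan θ_B' = n₁/n₂ = 1/tan θ_B, so θ_B' = 90° − θ_B.
θ_B' = 90° − 55.79° = 34.21°.

θ_B' ≈ 34.21°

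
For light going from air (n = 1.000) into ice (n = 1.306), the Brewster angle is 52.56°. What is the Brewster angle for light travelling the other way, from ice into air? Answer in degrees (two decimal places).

θ_B' ≈ 37.44°

The two Brewster angles are complementary: θ_B' = 90° − θ_B = 90° − 52.56° = 37.44°.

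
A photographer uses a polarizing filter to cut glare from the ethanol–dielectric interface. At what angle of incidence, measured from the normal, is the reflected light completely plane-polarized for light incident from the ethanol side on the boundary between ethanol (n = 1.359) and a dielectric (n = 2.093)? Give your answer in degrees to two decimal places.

θ_B ≈ 57.00°

Here n₂/n₁ = 2.093/1.359 = 1.5401, and Brewster's law gives tan θ_B = n₂/n₁. Taking the arctangent, θ_B = 57.00°.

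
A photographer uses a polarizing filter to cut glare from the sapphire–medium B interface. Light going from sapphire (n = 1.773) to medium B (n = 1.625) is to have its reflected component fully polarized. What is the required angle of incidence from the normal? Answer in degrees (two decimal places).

θ_B ≈ 42.51°

The reflected p-component vanishes when tan θ_B = n₂/n₁.
tan θ_B = n₂/n₁ = 1.625/1.773 = 0.9165.
θ_B = arctan(0.9165) = 42.51°.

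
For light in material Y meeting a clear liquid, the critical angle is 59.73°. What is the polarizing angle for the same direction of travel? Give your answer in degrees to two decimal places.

n₂/n₁ = sin θ_c = sin 59.73° = 0.8637.
tan θ_B equals the same ratio, so θ_B = arctan(0.8637) = 40.82°.

θ_B ≈ 40.82°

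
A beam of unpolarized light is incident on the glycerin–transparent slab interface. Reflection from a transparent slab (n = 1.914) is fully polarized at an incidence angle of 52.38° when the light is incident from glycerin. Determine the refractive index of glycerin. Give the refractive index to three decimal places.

n ≈ 1.475

Brewster's law: tan θ_B = n₂/n₁ (light incident in glycerin, refracted into a transparent slab).
n₁ = n₂ / tan θ_B = 1.914 / tan 52.38° = 1.475.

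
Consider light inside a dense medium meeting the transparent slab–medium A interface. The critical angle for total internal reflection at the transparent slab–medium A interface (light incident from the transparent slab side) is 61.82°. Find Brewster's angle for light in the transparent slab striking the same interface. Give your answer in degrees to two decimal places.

θ_B ≈ 41.40°

sin θ_c = n₂/n₁, so n₂/n₁ = sin 61.82° = 0.8815.
Brewster: tan θ_B = n₂/n₁ = 0.8815.
θ_B = arctan(0.8815) = 41.40°.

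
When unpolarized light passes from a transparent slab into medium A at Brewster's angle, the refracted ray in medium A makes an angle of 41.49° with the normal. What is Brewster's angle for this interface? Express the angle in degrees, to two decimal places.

Brewster's condition makes the reflected and refracted beams perpendicular: θ_B + θ_t = 90°.
θ_B = 90° − 41.49° = 48.51°.

θ_B ≈ 48.51°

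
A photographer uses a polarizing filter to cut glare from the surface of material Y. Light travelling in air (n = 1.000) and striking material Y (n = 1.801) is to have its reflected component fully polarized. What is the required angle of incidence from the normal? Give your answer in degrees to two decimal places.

θ_B ≈ 60.96°

At Brewster's angle the reflected and refracted rays are perpendicular, which with Snell's law gives tan θ_B = n₂/n₁.
tan θ_B = n₂/n₁ = 1.801/1.000 = 1.8010.
θ_B = arctan(1.8010) = 60.96°.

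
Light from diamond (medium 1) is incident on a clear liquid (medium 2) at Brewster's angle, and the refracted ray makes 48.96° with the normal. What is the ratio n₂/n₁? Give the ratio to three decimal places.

θ_B + θ_t = 90°, so θ_B = 90° − 48.96° = 41.04°.
tan θ_B = n₂/n₁, so n₂/n₁ = tan 41.04° = 0.871.

n₂/n₁ ≈ 0.871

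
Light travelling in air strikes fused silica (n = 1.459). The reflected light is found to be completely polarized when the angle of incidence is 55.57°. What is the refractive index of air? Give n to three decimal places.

At Brewster's angle, tan θ_B = n₂/n₁ with n₁ on the incident side (air) and n₂ on the transmitted side (fused silica).
n₁ = n₂ / tan θ_B = 1.459 / tan 55.57° = 1.000.

n ≈ 1.000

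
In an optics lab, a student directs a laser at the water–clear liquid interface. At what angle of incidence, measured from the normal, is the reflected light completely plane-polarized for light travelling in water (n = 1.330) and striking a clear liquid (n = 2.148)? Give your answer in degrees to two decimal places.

The reflected p-component vanishes when tan θ_B = n₂/n₁.
tan θ_B = n₂/n₁ = 2.148/1.330 = 1.6150. Taking the arctangent, θ_B = 58.24°.

θ_B ≈ 58.24°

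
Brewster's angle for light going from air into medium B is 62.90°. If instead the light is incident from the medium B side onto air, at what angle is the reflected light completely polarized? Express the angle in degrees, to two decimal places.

θ_B' ≈ 27.10°

tan θ_B' = n₁/n₂ = 1/tan θ_B, so θ_B' = 90° − θ_B.
θ_B' = 90° − 62.90° = 27.10°.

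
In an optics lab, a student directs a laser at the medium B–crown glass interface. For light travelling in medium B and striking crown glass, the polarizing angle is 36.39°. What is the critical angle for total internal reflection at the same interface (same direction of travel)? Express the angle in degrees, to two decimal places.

θ_c ≈ 47.48°

tan θ_B = n₂/n₁ = tan 36.39° = 0.7370.
Total internal reflection: sin θ_c = n₂/n₁ = 0.7370.
θ_c = arcsin(0.7370) = 47.48°.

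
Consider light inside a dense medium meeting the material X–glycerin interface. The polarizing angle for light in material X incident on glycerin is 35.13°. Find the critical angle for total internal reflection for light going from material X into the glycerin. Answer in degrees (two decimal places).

θ_c ≈ 44.72°

tan θ_B = n₂/n₁ = tan 35.13° = 0.7036.
Total internal reflection: sin θ_c = n₂/n₁ = 0.7036.
θ_c = arcsin(0.7036) = 44.72°.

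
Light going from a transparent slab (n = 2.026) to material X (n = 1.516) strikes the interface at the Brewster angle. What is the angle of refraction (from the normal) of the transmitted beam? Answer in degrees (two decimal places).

θ_t ≈ 53.19°

tan θ_B = n₂/n₁ = 1.516/2.026 = 0.7483, so θ_B = 36.81°.
The refracted ray is perpendicular to the reflected ray, so θ_t = 90° − θ_B = 53.19°.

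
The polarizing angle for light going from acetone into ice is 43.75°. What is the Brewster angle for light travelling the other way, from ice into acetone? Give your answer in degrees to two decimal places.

The two Brewster angles are complementary: θ_B' = 90° − θ_B = 90° − 43.75° = 46.25°.

θ_B' ≈ 46.25°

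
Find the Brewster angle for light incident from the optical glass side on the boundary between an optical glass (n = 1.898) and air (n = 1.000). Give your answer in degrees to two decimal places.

Brewster's condition: tan θ_B = n₂/n₁ = 1.000/1.898 = 0.5269. Taking the arctangent, θ_B = 27.78°.

θ_B ≈ 27.78°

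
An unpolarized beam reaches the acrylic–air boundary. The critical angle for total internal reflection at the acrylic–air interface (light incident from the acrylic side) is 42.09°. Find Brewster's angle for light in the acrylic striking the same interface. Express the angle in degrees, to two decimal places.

θ_B ≈ 33.83°

n₂/n₁ = sin θ_c = sin 42.09° = 0.6703.
tan θ_B equals the same ratio, so θ_B = arctan(0.6703) = 33.83°.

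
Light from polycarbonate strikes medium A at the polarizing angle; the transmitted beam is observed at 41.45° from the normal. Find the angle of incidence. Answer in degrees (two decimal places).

θ_B ≈ 48.55°

Since the reflected and refracted rays are at right angles at the polarizing angle, θ_B + θ_t = 90°.
θ_B = 90° − 41.45° = 48.55°.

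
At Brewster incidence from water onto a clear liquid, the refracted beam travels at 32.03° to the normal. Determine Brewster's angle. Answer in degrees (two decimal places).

At Brewster's angle the reflected and refracted rays are perpendicular, so θ_B + θ_t = 90°.
θ_B = 90° − 32.03° = 57.97°.

θ_B ≈ 57.97°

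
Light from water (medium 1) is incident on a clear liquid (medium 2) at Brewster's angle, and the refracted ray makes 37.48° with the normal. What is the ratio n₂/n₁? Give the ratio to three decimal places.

θ_B + θ_t = 90°, so θ_B = 90° − 37.48° = 52.52°.
tan θ_B = n₂/n₁, so n₂/n₁ = tan 52.52° = 1.304.

n₂/n₁ ≈ 1.304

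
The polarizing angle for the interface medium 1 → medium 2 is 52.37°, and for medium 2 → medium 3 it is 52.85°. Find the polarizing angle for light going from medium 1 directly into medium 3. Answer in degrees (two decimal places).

θ_B ≈ 59.71°

n₂/n₁ = tan 52.37° = 1.2971 and n₃/n₂ = tan 52.85° = 1.3198.
n₃/n₁ = 1.7120. Then tan θ_B(1→3) = n₃/n₁, so θ_B(1→3) = arctan(1.7120) = 59.71°.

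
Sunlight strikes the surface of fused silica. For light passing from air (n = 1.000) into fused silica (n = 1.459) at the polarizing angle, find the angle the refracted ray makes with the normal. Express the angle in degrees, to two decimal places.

tan θ_B = n₂/n₁ = 1.459/1.000 = 1.4590, so θ_B = 55.57°.
The refracted ray is perpendicular to the reflected ray, so θ_t = 90° − θ_B = 34.43°.

θ_t ≈ 34.43°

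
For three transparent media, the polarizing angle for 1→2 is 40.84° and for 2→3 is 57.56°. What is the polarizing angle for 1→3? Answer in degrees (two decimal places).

Each Brewster angle gives a ratio: n₂/n₁ = tan 40.84° = 0.8644, n₃/n₂ = tan 57.56° = 1.5733.
So n₃/n₁ = (n₂/n₁)(n₃/n₂) = 0.8644 × 1.5733 = 1.3600.
θ_B(1→3) = arctan(1.3600) = 53.67°.

θ_B ≈ 53.67°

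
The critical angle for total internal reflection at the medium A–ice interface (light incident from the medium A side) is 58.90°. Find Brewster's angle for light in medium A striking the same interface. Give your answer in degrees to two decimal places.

n₂/n₁ = sin θ_c = sin 58.90° = 0.8563.
tan θ_B equals the same ratio, so θ_B = arctan(0.8563) = 40.57°.

θ_B ≈ 40.57°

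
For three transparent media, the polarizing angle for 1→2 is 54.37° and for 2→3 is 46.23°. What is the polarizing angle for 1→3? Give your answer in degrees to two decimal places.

Each Brewster angle gives a ratio: n₂/n₁ = tan 54.37° = 1.3952, n₃/n₂ = tan 46.23° = 1.0439.
So n₃/n₁ = (n₂/n₁)(n₃/n₂) = 1.3952 × 1.0439 = 1.4565.
θ_B(1→3) = arctan(1.4565) = 55.53°.

θ_B ≈ 55.53°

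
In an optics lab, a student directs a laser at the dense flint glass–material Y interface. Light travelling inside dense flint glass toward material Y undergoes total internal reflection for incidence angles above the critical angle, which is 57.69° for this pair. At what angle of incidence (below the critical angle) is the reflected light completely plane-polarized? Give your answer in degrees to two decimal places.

At the critical angle sin θ_c = n₂/n₁, giving n₂/n₁ = sin 57.69° = 0.8452.
Then tan θ_B = n₂/n₁ = 0.8452, so θ_B = arctan 0.8452 = 40.20°.

θ_B ≈ 40.20°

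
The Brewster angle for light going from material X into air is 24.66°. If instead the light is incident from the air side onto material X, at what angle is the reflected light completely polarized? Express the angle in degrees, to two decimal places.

θ_B' ≈ 65.34°

Reversing the direction swaps n₁ and n₂, so tan θ_B' = 1/tan θ_B and θ_B' = 90° − θ_B.
Hence θ_B' = 90° − 24.66° = 65.34°.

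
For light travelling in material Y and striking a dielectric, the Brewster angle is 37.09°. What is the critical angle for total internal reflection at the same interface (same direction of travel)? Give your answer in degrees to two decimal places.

From Brewster, n₂/n₁ = tan θ_B = tan 37.09° = 0.7560.
Then sin θ_c = n₂/n₁ = 0.7560, so θ_c = arcsin 0.7560 = 49.11°.

θ_c ≈ 49.11°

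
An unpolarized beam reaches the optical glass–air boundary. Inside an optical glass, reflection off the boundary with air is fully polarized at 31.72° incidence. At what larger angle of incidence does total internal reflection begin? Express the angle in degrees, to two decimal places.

θ_c ≈ 38.18°

n₂/n₁ = tan 31.72° = 0.6181; the critical angle satisfies sin θ_c = n₂/n₁.
θ_c = arcsin(0.6181) = 38.18°.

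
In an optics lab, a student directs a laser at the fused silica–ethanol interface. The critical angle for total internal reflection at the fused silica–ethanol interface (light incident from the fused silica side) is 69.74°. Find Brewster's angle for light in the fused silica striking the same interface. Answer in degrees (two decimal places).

n₂/n₁ = sin θ_c = sin 69.74° = 0.9381.
tan θ_B equals the same ratio, so θ_B = arctan(0.9381) = 43.17°.

θ_B ≈ 43.17°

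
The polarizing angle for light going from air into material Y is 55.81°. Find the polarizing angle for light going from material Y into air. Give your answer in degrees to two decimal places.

θ_B' ≈ 34.19°

Reversing the direction swaps n₁ and n₂, so tan θ_B' = 1/tan θ_B and θ_B' = 90° − θ_B.
Hence θ_B' = 90° − 55.81° = 34.19°.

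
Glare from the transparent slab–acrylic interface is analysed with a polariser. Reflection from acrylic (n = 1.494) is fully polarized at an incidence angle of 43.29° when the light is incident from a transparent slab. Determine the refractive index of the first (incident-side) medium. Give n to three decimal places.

Full polarization of the reflected beam means tan θ_B = n₂/n₁, where n₁ is the incident medium (a transparent slab).
n₁ = n₂ / tan θ_B = 1.494 / tan 43.29° = 1.586.

n ≈ 1.586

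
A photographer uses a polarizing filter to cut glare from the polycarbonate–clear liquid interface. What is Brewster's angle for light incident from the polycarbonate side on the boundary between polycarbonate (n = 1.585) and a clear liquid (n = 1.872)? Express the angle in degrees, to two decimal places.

tan θ_B = n₂/n₁ = 1.872/1.585 = 1.1811.
θ_B = arctan(1.1811) = 49.75°.

θ_B ≈ 49.75°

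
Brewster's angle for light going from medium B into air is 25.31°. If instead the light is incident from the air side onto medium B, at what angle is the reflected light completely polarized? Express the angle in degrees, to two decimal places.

θ_B' ≈ 64.69°

The two Brewster angles are complementary: θ_B' = 90° − θ_B = 90° − 25.31° = 64.69°.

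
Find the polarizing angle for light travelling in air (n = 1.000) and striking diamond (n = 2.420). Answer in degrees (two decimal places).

Brewster's condition: tan θ_B = n₂/n₁ = 2.420/1.000 = 2.4200.
θ_B = arctan(2.4200) = 67.55°.

θ_B ≈ 67.55°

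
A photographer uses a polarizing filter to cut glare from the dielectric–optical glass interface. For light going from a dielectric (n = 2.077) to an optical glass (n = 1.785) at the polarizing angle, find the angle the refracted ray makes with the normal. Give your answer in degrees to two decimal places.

tan θ_B = n₂/n₁ = 1.785/2.077 = 0.8594, so θ_B = 40.68°.
The refracted ray is perpendicular to the reflected ray, so θ_t = 90° − θ_B = 49.32°.

θ_t ≈ 49.32°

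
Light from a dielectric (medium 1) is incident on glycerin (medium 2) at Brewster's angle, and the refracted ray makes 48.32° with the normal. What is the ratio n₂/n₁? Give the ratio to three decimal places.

n₂/n₁ ≈ 0.890

At Brewster incidence θ_B = 90° − θ_t = 90° − 48.32° = 41.68°.
Then n₂/n₁ = tan θ_B = tan 41.68° = 0.890.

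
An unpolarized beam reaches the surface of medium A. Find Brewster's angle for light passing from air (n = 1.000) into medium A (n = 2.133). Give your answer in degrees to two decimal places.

tan θ_B = n₂/n₁ = 2.133/1.000 = 2.1330.
So θ_B = arctan 2.1330 = 64.88°.

θ_B ≈ 64.88°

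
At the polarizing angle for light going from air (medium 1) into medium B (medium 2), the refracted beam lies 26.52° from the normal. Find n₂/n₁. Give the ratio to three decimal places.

θ_B + θ_t = 90°, so θ_B = 90° − 26.52° = 63.48°.
Then n₂/n₁ = tan θ_B = tan 63.48° = 2.004.

n₂/n₁ ≈ 2.004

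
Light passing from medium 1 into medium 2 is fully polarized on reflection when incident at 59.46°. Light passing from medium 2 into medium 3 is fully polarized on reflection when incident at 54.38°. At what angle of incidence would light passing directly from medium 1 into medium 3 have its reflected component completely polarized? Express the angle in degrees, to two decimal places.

n₂/n₁ = tan 59.46° = 1.6950 and n₃/n₂ = tan 54.38° = 1.3958.
Multiplying, n₃/n₁ = 1.6950 × 1.3958 = 2.3657, and θ_B(1→3) = arctan 2.3657 = 67.09°.

θ_B ≈ 67.09°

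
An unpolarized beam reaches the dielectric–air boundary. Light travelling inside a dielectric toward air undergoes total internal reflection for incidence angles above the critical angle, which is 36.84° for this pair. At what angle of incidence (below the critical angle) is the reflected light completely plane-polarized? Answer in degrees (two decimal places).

θ_B ≈ 30.95°

At the critical angle sin θ_c = n₂/n₁, giving n₂/n₁ = sin 36.84° = 0.5996.
Then tan θ_B = n₂/n₁ = 0.5996, so θ_B = arctan 0.5996 = 30.95°.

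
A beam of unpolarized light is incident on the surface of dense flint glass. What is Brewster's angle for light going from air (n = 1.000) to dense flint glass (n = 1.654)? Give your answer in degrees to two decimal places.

The reflected p-component vanishes when tan θ_B = n₂/n₁.
Here n₂/n₁ = 1.654/1.000 = 1.6540, and Brewster's law gives tan θ_B = n₂/n₁. Taking the arctangent, θ_B = 58.84°.

θ_B ≈ 58.84°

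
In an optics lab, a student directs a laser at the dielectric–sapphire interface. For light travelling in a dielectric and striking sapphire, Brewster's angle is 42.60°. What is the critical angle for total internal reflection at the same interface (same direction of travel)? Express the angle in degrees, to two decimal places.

θ_c ≈ 66.86°

From Brewster, n₂/n₁ = tan θ_B = tan 42.60° = 0.9195.
Then sin θ_c = n₂/n₁ = 0.9195, so θ_c = arcsin 0.9195 = 66.86°.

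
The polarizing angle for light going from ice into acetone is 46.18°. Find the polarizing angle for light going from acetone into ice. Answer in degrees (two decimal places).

Reversing the direction swaps n₁ and n₂, so tan θ_B' = 1/tan θ_B and θ_B' = 90° − θ_B.
Hence θ_B' = 90° − 46.18° = 43.82°.

θ_B' ≈ 43.82°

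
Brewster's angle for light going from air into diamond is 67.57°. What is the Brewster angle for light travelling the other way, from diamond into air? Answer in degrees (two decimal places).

The two Brewster angles are complementary: θ_B' = 90° − θ_B = 90° − 67.57° = 22.43°.

θ_B' ≈ 22.43°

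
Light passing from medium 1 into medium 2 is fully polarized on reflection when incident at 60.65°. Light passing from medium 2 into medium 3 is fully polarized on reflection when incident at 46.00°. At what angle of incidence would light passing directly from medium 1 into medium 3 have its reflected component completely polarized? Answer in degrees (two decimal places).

θ_B ≈ 61.50°

n₂/n₁ = tan 60.65° = 1.7783 and n₃/n₂ = tan 46.00° = 1.0355.
n₃/n₁ = 1.8415. Then tan θ_B(1→3) = n₃/n₁, so θ_B(1→3) = arctan(1.8415) = 61.50°.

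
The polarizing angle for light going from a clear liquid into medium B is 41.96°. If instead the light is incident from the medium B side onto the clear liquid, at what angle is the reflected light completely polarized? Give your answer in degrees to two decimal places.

θ_B' ≈ 48.04°

tan θ_B' = n₁/n₂ = 1/tan θ_B, so θ_B' = 90° − θ_B.
θ_B' = 90° − 41.96° = 48.04°.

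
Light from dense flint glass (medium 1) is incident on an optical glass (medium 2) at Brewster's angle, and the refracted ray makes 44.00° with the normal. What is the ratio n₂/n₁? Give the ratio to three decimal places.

n₂/n₁ ≈ 1.036

At Brewster incidence θ_B = 90° − θ_t = 90° − 44.00° = 46.00°.
Then n₂/n₁ = tan θ_B = tan 46.00° = 1.036.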